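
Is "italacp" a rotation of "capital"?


Word: "capital", Candidate: "italacp"
Method: check if candidate is substring of word+word
"capitalcapital" contains "italacp"? No
Is rotation = No


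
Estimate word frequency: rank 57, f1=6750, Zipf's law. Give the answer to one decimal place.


Zipf's law: f(r) = f(1) / r
f(1) = 6750
f(57) = 6750 / 57
= 118.4 occurrences


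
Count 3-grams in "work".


Word: "work" (length 4)
Number of 3-grams = length - 3 + 1 = 4 - 3 + 1
= 2


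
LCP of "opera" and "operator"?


Word 1: "opera"
Word 2: "operator"
Comparing from start:
  Pos 0: 'o' == 'o'
  Pos 1: 'p' == 'p'
  Pos 2: 'e' == 'e'
  Pos 3: 'r' == 'r'
  Pos 4: 'a' == 'a'
LCP = "opera" (length 5)


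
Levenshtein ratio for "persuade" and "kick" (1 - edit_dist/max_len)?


Word 1: "persuade" (length 8)
Word 2: "kick" (length 4)
One optimal edit sequence:
  1. delete 'p'  (+1)
  2. delete 'e'  (+1)
  3. delete 'r'  (+1)
  4. delete 's'  (+1)
  5. substitute 'u' -> 'k'  (+1)
  6. substitute 'a' -> 'i'  (+1)
  7. substitute 'd' -> 'c'  (+1)
  8. substitute 'e' -> 'k'  (+1)
Edit distance = 8
Max length = max(8, 4) = 8
Similarity = 1 - 8/8
= 0.0000


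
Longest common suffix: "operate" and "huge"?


Word 1: "operate"
Word 2: "huge"
Comparing from end:
  Pos -1: 'e' == 'e'
  Pos -2: 't' != 'g' (stop)
LCS = "e" (length 1)


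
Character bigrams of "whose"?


Word: "whose" (length 5)
Number of bigrams = 5 - 2 + 1 = 4
  Position 0: "wh"
  Position 1: "ho"
  Position 2: "os"
  Position 3: "se"
Bigrams = "wh", "ho", "os", "se"


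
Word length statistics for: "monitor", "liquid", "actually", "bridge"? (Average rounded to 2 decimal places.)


Lengths: "monitor"=7, "liquid"=6, "actually"=8, "bridge"=6
Sum = 27, Count = 4
Average = 27/4 = 6.75
= avg=6.75, min=6, max=8


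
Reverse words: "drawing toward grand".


Original: "drawing toward grand"
Words (1..n): drawing | toward | grand
Reversed (n..1): grand | toward | drawing
Result = "grand toward drawing"


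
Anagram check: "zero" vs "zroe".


Word 1: "zero" → sorted: eorz
Word 2: "zroe" → sorted: eorz
Same letters? eorz == eorz
Anagram = Yes


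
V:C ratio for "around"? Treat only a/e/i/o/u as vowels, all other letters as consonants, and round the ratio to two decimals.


Word: "around"
Vowels (a,e,i,o,u): 3
Consonants: 3
Ratio = 3/3
= 1.00


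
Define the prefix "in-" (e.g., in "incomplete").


Prefix: in-
Example: incomplete = in- + complete
Meaning = not / into


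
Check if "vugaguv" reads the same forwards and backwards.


Word: "vugaguv"
Reversed: "vugaguv"
Forward == Backward? vugaguv == vugaguv
Palindrome = Yes


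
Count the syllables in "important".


Word: "important"
Syllable breakdown: im | por | tant
Counting: 3 parts
= 3 syllables


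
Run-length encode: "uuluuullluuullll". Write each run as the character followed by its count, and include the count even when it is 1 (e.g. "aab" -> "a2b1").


String: "uuluuullluuullll"
Scanning for consecutive runs:
  'u' x 2
  'l' x 1
  'u' x 3
  'l' x 3
  'u' x 3
  'l' x 4
RLE = "u2l1u3l3u3l4"


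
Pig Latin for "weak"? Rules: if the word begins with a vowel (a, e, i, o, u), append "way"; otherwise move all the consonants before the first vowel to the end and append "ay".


Word: "weak"
Starts with consonant(s) → move to end, add 'ay'
Consonant cluster: "w"
Pig Latin = "eakway"


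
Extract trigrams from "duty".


Word: "duty" (length 4)
Number of trigrams = 4 - 3 + 1 = 2
  Position 0: "dut"
  Position 1: "uty"
Trigrams = "dut", "uty"


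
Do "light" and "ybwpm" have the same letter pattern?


Pattern of "light": [0, 1, 2, 3, 4]
Pattern of "ybwpm": [0, 1, 2, 3, 4]
Patterns match
Same pattern = Yes


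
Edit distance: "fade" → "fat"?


Word 1: "fade" (length 4)
Word 2: "fat" (length 3)
One optimal edit sequence (insert/delete/substitute each cost 1):
  1. keep 'f'
  2. keep 'a'
  3. delete 'd'  (+1)
  4. substitute 'e' -> 't'  (+1)
Total edit operations: 2
Edit distance = 2


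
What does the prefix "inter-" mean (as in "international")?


Prefix: inter-
Example: international (inter- + national)
Meaning = between


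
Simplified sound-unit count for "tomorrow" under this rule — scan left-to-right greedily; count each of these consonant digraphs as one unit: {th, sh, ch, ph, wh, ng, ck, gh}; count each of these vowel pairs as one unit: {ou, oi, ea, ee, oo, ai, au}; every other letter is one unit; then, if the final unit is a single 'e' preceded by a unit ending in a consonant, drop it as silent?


Word: "tomorrow" (8 letters)
Left-to-right scan:
  (1) 't' (letter)
  (2) 'o' (letter)
  (3) 'm' (letter)
  (4) 'o' (letter)
  (5) 'r' (letter)
  (6) 'r' (letter)
  (7) 'o' (letter)
  (8) 'w' (letter)
Units from scan: 8
Sound units = 8 units


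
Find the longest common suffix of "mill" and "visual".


Word 1: "mill"
Word 2: "visual"
Comparing from end:
  Pos -1: 'l' == 'l'
  Pos -2: 'l' != 'a' (stop)
LCS = "l" (length 1)


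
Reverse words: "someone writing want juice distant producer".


Original: "someone writing want juice distant producer"
Words (1..n): someone | writing | want | juice | distant | producer
Reversed (n..1): producer | distant | juice | want | writing | someone
Result = "producer distant juice want writing someone"


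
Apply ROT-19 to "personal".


Word: "personal"
Shift: 19
Each letter → (letter + shift) mod 26:
  'p' (15) + 19 = 8 → 'i'
  'e' (4) + 19 = 23 → 'x'
  'r' (17) + 19 = 10 → 'k'
  's' (18) + 19 = 11 → 'l'
  'o' (14) + 19 = 7 → 'h'
  'n' (13) + 19 = 6 → 'g'
  'a' (0) + 19 = 19 → 't'
  'l' (11) + 19 = 4 → 'e'
Result = "ixklhgte"


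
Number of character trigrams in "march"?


Word: "march" (length 5)
Number of 3-grams = length - 3 + 1 = 5 - 3 + 1
= 3


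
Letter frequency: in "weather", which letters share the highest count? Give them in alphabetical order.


Word: "weather"
Letter counts:
  'a': 1
  'e': 2
  'h': 1
  'r': 1
  't': 1
  'w': 1
Maximum count = 2
Most frequent = 'e' (2 times each)


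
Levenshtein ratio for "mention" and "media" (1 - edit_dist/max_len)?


Word 1: "mention" (length 7)
Word 2: "media" (length 5)
One optimal edit sequence:
  1. keep 'm'
  2. keep 'e'
  3. delete 'n'  (+1)
  4. substitute 't' -> 'd'  (+1)
  5. keep 'i'
  6. delete 'o'  (+1)
  7. substitute 'n' -> 'a'  (+1)
Edit distance = 4
Max length = max(7, 5) = 7
Similarity = 1 - 4/7
= 0.4286


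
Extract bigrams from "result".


Word: "result" (length 6)
Number of bigrams = 6 - 2 + 1 = 5
  Position 0: "re"
  Position 1: "es"
  Position 2: "su"
  Position 3: "ul"
  Position 4: "lt"
Bigrams = "re", "es", "su", "ul", "lt"


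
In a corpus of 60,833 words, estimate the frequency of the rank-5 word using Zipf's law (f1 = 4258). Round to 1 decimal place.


Zipf's law: f(r) = f(1) / r
f(1) = 4258
f(5) = 4258 / 5
= 851.6 occurrences


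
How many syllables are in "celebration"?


Word: "celebration"
Syllable breakdown: cel | e | bra | tion
Counting: 4 parts
= 4 syllables


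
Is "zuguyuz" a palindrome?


Word: "zuguyuz"
Reversed: "zuyuguz"
Forward == Backward? zuguyuz != zuyuguz
Palindrome = No


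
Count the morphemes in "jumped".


Word: "jumped"
Morphemes: jump | -ed
Each morpheme carries meaning
= 2 morphemes


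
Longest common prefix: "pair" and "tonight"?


Word 1: "pair"
Word 2: "tonight"
Comparing from start:
  Pos 0: 'p' != 't' (stop)
LCP = "" (length 0)


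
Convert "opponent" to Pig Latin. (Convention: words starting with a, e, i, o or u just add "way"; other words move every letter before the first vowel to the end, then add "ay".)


Word: "opponent"
Starts with vowel → add 'way'
Pig Latin = "opponentway"


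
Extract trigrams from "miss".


Word: "miss" (length 4)
Number of trigrams = 4 - 3 + 1 = 2
  Position 0: "mis"
  Position 1: "iss"
Trigrams = "mis", "iss"


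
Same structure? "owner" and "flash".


Pattern of "owner": [0, 1, 2, 3, 4]
Pattern of "flash": [0, 1, 2, 3, 4]
Patterns match
Same pattern = Yes


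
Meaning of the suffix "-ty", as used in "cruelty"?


Suffix: -ty
As in: cruelty -> cruel + -ty
Meaning = quality of


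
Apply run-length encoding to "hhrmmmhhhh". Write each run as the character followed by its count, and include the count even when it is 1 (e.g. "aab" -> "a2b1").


String: "hhrmmmhhhh"
Scanning for consecutive runs:
  'h' x 2
  'r' x 1
  'm' x 3
  'h' x 4
RLE = "h2r1m3h4"


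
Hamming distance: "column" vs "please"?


Comparing character by character (same length = 6):
  Pos 0: 'c' vs 'p' !=
  Pos 1: 'o' vs 'l' !=
  Pos 2: 'l' vs 'e' !=
  Pos 3: 'u' vs 'a' !=
  Pos 4: 'm' vs 's' !=
  Pos 5: 'n' vs 'e' !=
Hamming distance = 6


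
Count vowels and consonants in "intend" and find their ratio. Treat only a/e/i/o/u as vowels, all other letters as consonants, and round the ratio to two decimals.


Word: "intend"
Vowels (a,e,i,o,u): 2
Consonants: 4
Ratio = 2/4
= 0.50


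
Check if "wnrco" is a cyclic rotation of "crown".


Word: "crown", Candidate: "wnrco"
Method: check if candidate is substring of word+word
"crowncrown" contains "wnrco"? No
Is rotation = No


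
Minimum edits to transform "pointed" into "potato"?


Word 1: "pointed" (length 7)
Word 2: "potato" (length 6)
One optimal edit sequence (insert/delete/substitute each cost 1):
  1. keep 'p'
  2. keep 'o'
  3. substitute 'i' -> 't'  (+1)
  4. substitute 'n' -> 'a'  (+1)
  5. keep 't'
  6. delete 'e'  (+1)
  7. substitute 'd' -> 'o'  (+1)
Total edit operations: 4
Edit distance = 4


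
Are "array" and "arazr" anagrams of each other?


Word 1: "array" → sorted: aarry
Word 2: "arazr" → sorted: aarrz
Same letters? aarry != aarrz
Anagram = No


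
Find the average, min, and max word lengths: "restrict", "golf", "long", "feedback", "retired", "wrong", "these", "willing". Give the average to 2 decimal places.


Lengths: "restrict"=8, "golf"=4, "long"=4, "feedback"=8, "retired"=7, "wrong"=5, "these"=5, "willing"=7
Sum = 48, Count = 8
Average = 48/8 = 6.00
= avg=6.00, min=4, max=8


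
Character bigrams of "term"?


Word: "term" (length 4)
Number of bigrams = 4 - 2 + 1 = 3
  Position 0: "te"
  Position 1: "er"
  Position 2: "rm"
Bigrams = "te", "er", "rm"


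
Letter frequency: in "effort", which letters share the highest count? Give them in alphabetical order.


Word: "effort"
Letter counts:
  'e': 1
  'f': 2
  'o': 1
  'r': 1
  't': 1
Maximum count = 2
Most frequent = 'f' (2 times each)


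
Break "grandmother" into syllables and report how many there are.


Word: "grandmother"
Syllable breakdown: grand-moth-er
Counting: 3 parts
= 3 syllables


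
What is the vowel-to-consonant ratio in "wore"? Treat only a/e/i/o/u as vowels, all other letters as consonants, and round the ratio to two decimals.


Word: "wore"
Vowels (a,e,i,o,u): 2
Consonants: 2
Ratio = 2/2
= 1.00


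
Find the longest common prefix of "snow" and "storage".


Word 1: "snow"
Word 2: "storage"
Comparing from start:
  Pos 0: 's' == 's'
  Pos 1: 'n' != 't' (stop)
LCP = "s" (length 1)


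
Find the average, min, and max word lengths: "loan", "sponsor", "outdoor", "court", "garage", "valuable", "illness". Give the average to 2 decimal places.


Lengths: "loan"=4, "sponsor"=7, "outdoor"=7, "court"=5, "garage"=6, "valuable"=8, "illness"=7
Sum = 44, Count = 7
Average = 44/7 = 6.29
= avg=6.29, min=4, max=8


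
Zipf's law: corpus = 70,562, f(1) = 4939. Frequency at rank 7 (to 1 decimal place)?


Zipf's law: f(r) = f(1) / r
f(1) = 4939
f(7) = 4939 / 7
= 705.6 occurrences


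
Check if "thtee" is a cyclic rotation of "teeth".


Word: "teeth", Candidate: "thtee"
Method: check if candidate is substring of word+word
"teethteeth" contains "thtee"? Yes
Is rotation = Yes


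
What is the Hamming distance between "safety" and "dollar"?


Comparing character by character (same length = 6):
  Pos 0: 's' vs 'd' !=
  Pos 1: 'a' vs 'o' !=
  Pos 2: 'f' vs 'l' !=
  Pos 3: 'e' vs 'l' !=
  Pos 4: 't' vs 'a' !=
  Pos 5: 'y' vs 'r' !=
Hamming distance = 6


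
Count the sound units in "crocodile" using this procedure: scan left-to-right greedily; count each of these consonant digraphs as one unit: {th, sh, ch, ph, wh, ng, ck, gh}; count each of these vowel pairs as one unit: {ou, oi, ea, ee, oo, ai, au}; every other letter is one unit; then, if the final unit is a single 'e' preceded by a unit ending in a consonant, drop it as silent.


Word: "crocodile" (9 letters)
Left-to-right scan:
  [1] 'c' (letter)
  [2] 'r' (letter)
  [3] 'o' (letter)
  [4] 'c' (letter)
  [5] 'o' (letter)
  [6] 'd' (letter)
  [7] 'i' (letter)
  [8] 'l' (letter)
  [9] 'e' (letter)
Units from scan: 9
Final unit is 'e' after a consonant -> drop as silent (-1)
Sound units = 8 units


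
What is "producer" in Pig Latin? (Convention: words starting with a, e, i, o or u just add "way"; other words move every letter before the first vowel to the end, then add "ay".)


Word: "producer"
Starts with consonant(s) → move to end, add 'ay'
Consonant cluster: "pr"
Pig Latin = "oducerpray"


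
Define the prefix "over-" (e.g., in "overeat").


Prefix: over-
As in: overeat -> over- + eat
Meaning = excessive


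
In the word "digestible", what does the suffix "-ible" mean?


Suffix: -ible
As in: digestible -> digest + -ible
Meaning = capable of


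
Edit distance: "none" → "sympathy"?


Word 1: "none" (length 4)
Word 2: "sympathy" (length 8)
One optimal edit sequence (insert/delete/substitute each cost 1):
  1. insert 's'  (+1)
  2. insert 'y'  (+1)
  3. insert 'm'  (+1)
  4. insert 'p'  (+1)
  5. substitute 'n' -> 'a'  (+1)
  6. substitute 'o' -> 't'  (+1)
  7. substitute 'n' -> 'h'  (+1)
  8. substitute 'e' -> 'y'  (+1)
Total edit operations: 8
Edit distance = 8


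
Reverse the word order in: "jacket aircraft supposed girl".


Original: "jacket aircraft supposed girl"
Words (1..n): jacket | aircraft | supposed | girl
Reversed (n..1): girl | supposed | aircraft | jacket
Result = "girl supposed aircraft jacket"


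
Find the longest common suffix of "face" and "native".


Word 1: "face"
Word 2: "native"
Comparing from end:
  Pos -1: 'e' == 'e'
  Pos -2: 'c' != 'v' (stop)
LCS = "e" (length 1)


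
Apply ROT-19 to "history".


Word: "history"
Shift: 19
Each letter → (letter + shift) mod 26:
  'h' (7) + 19 = 0 → 'a'
  'i' (8) + 19 = 1 → 'b'
  's' (18) + 19 = 11 → 'l'
  't' (19) + 19 = 12 → 'm'
  'o' (14) + 19 = 7 → 'h'
  'r' (17) + 19 = 10 → 'k'
  'y' (24) + 19 = 17 → 'r'
Result = "ablmhkr"


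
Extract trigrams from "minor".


Word: "minor" (length 5)
Number of trigrams = 5 - 3 + 1 = 3
  Position 0: "min"
  Position 1: "ino"
  Position 2: "nor"
Trigrams = "min", "ino", "nor"


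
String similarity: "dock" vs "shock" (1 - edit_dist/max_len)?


Word 1: "dock" (length 4)
Word 2: "shock" (length 5)
One optimal edit sequence:
  1. insert 's'  (+1)
  2. substitute 'd' -> 'h'  (+1)
  3. keep 'o'
  4. keep 'c'
  5. keep 'k'
Edit distance = 2
Max length = max(4, 5) = 5
Similarity = 1 - 2/5
= 0.6000


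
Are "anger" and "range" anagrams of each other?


Word 1: "anger" → sorted: aegnr
Word 2: "range" → sorted: aegnr
Same letters? aegnr == aegnr
Anagram = Yes


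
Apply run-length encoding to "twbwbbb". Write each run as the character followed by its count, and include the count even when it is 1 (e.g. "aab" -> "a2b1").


String: "twbwbbb"
Scanning for consecutive runs:
  't' x 1
  'w' x 1
  'b' x 1
  'w' x 1
  'b' x 3
RLE = "t1w1b1w1b3"


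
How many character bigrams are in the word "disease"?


Word: "disease" (length 7)
Number of 2-grams = length - 2 + 1 = 7 - 2 + 1
= 6


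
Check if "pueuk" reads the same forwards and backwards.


Word: "pueuk"
Reversed: "kueup"
Forward == Backward? pueuk != kueup
Palindrome = No


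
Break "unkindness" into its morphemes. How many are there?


Word: "unkindness"
Morphemes: un- / kind / -ness
Each morpheme carries meaning
= 3 morphemes


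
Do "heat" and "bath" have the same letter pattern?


Pattern of "heat": [0, 1, 2, 3]
Pattern of "bath": [0, 1, 2, 3]
Patterns match
Same pattern = Yes


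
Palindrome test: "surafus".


Word: "surafus"
Reversed: "sufarus"
Forward == Backward? surafus != sufarus
Palindrome = No


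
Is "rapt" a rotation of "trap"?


Word: "trap", Candidate: "rapt"
Method: check if candidate is substring of word+word
"traptrap" contains "rapt"? Yes
Is rotation = Yes


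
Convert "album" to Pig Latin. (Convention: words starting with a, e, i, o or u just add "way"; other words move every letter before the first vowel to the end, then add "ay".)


Word: "album"
Starts with vowel → add 'way'
Pig Latin = "albumway"


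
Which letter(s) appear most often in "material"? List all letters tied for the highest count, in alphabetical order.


Word: "material"
Letter counts:
  'a': 2
  'e': 1
  'i': 1
  'l': 1
  'm': 1
  'r': 1
  't': 1
Maximum count = 2
Most frequent = 'a' (2 times each)


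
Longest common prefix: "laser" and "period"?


Word 1: "laser"
Word 2: "period"
Comparing from start:
  Pos 0: 'l' != 'p' (stop)
LCP = "" (length 0)


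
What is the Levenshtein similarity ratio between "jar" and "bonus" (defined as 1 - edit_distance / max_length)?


Word 1: "jar" (length 3)
Word 2: "bonus" (length 5)
One optimal edit sequence:
  1. insert 'b'  (+1)
  2. insert 'o'  (+1)
  3. substitute 'j' -> 'n'  (+1)
  4. substitute 'a' -> 'u'  (+1)
  5. substitute 'r' -> 's'  (+1)
Edit distance = 5
Max length = max(3, 5) = 5
Similarity = 1 - 5/5
= 0.0000


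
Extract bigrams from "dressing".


Word: "dressing" (length 8)
Number of bigrams = 8 - 2 + 1 = 7
  Position 0: "dr"
  Position 1: "re"
  Position 2: "es"
  Position 3: "ss"
  Position 4: "si"
  Position 5: "in"
  Position 6: "ng"
Bigrams = "dr", "re", "es", "ss", "si", "in", "ng"


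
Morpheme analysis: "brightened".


Word: "brightened"
Morphemes: bright | -en | -ed
Each morpheme carries meaning
= 3 morphemes


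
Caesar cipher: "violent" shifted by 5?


Word: "violent"
Shift: 5
Each letter → (letter + shift) mod 26:
  'v' (21) + 5 = 0 → 'a'
  'i' (8) + 5 = 13 → 'n'
  'o' (14) + 5 = 19 → 't'
  'l' (11) + 5 = 16 → 'q'
  'e' (4) + 5 = 9 → 'j'
  'n' (13) + 5 = 18 → 's'
  't' (19) + 5 = 24 → 'y'
Result = "antqjsy"


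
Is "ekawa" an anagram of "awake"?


Word 1: "awake" → sorted: aaekw
Word 2: "ekawa" → sorted: aaekw
Same letters? aaekw == aaekw
Anagram = Yes


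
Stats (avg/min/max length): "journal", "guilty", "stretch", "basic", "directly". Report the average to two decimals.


Lengths: "journal"=7, "guilty"=6, "stretch"=7, "basic"=5, "directly"=8
Sum = 33, Count = 5
Average = 33/5 = 6.60
= avg=6.60, min=5, max=8


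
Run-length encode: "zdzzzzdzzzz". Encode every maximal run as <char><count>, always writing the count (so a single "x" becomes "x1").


String: "zdzzzzdzzzz"
Scanning for consecutive runs:
  'z' x 1
  'd' x 1
  'z' x 4
  'd' x 1
  'z' x 4
RLE = "z1d1z4d1z4"


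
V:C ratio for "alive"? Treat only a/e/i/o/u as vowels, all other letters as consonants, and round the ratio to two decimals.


Word: "alive"
Vowels (a,e,i,o,u): 3
Consonants: 2
Ratio = 3/2
= 1.50


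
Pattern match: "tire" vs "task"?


Pattern of "tire": [0, 1, 2, 3]
Pattern of "task": [0, 1, 2, 3]
Patterns match
Same pattern = Yes


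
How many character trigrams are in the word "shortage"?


Word: "shortage" (length 8)
Number of 3-grams = length - 3 + 1 = 8 - 3 + 1
= 6


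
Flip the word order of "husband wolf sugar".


Original: "husband wolf sugar"
Words (1..n): husband | wolf | sugar
Reversed (n..1): sugar | wolf | husband
Result = "sugar wolf husband"


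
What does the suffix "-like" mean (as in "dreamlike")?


Suffix: -like
Example: dreamlike (dream + -like)
Meaning = resembling


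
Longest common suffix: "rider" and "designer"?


Word 1: "rider"
Word 2: "designer"
Comparing from end:
  Pos -1: 'r' == 'r'
  Pos -2: 'e' == 'e'
  Pos -3: 'd' != 'n' (stop)
LCS = "er" (length 2)


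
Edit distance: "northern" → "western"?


Word 1: "northern" (length 8)
Word 2: "western" (length 7)
One optimal edit sequence (insert/delete/substitute each cost 1):
  1. substitute 'n' -> 'w'  (+1)
  2. substitute 'o' -> 'e'  (+1)
  3. substitute 'r' -> 's'  (+1)
  4. keep 't'
  5. delete 'h'  (+1)
  6. keep 'e'
  7. keep 'r'
  8. keep 'n'
Total edit operations: 4
Edit distance = 4


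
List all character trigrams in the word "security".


Word: "security" (length 8)
Number of trigrams = 8 - 3 + 1 = 6
  Position 0: "sec"
  Position 1: "ecu"
  Position 2: "cur"
  Position 3: "uri"
  Position 4: "rit"
  Position 5: "ity"
Trigrams = "sec", "ecu", "cur", "uri", "rit", "ity"


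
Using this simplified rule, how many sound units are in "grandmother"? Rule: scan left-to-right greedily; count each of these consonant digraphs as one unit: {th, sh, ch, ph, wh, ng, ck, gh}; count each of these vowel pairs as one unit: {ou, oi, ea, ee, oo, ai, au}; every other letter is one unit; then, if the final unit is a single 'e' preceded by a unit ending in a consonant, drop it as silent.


Word: "grandmother" (11 letters)
Left-to-right scan:
  (1) 'g' (letter)
  (2) 'r' (letter)
  (3) 'a' (letter)
  (4) 'n' (letter)
  (5) 'd' (letter)
  (6) 'm' (letter)
  (7) 'o' (letter)
  (8) 'th' (digraph)
  (9) 'e' (letter)
  (10) 'r' (letter)
Units from scan: 10
Sound units = 10 units


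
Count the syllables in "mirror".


Word: "mirror"
Syllable breakdown: mir · ror
Counting: 2 parts
= 2 syllables


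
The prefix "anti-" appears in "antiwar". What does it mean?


Prefix: anti-
As in: antiwar -> anti- + war
Meaning = against


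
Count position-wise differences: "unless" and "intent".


Comparing character by character (same length = 6):
  Pos 0: 'u' vs 'i' !=
  Pos 1: 'n' vs 'n' =
  Pos 2: 'l' vs 't' !=
  Pos 3: 'e' vs 'e' =
  Pos 4: 's' vs 'n' !=
  Pos 5: 's' vs 't' !=
Hamming distance = 4


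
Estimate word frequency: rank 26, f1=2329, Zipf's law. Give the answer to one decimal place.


Zipf's law: f(r) = f(1) / r
f(1) = 2329
f(26) = 2329 / 26
= 89.6 occurrences


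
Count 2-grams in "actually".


Word: "actually" (length 8)
Number of 2-grams = length - 2 + 1 = 8 - 2 + 1
= 7


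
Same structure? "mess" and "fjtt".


Pattern of "mess": [0, 1, 2, 2]
Pattern of "fjtt": [0, 1, 2, 2]
Patterns match
Same pattern = Yes


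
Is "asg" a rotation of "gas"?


Word: "gas", Candidate: "asg"
Method: check if candidate is substring of word+word
"gasgas" contains "asg"? Yes
Is rotation = Yes


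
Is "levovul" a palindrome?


Word: "levovul"
Reversed: "luvovel"
Forward == Backward? levovul != luvovel
Palindrome = No


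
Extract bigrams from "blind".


Word: "blind" (length 5)
Number of bigrams = 5 - 2 + 1 = 4
  Position 0: "bl"
  Position 1: "li"
  Position 2: "in"
  Position 3: "nd"
Bigrams = "bl", "li", "in", "nd"


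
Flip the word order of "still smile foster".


Original: "still smile foster"
Words (1..n): still | smile | foster
Reversed (n..1): foster | smile | still
Result = "foster smile still"


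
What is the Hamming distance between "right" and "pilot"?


Comparing character by character (same length = 5):
  Pos 0: 'r' vs 'p' !=
  Pos 1: 'i' vs 'i' =
  Pos 2: 'g' vs 'l' !=
  Pos 3: 'h' vs 'o' !=
  Pos 4: 't' vs 't' =
Hamming distance = 3


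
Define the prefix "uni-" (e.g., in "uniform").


Prefix: uni-
Example: uniform = uni- + form
Meaning = one


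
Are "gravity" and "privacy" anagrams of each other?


Word 1: "gravity" → sorted: agirtvy
Word 2: "privacy" → sorted: aciprvy
Same letters? agirtvy != aciprvy
Anagram = No


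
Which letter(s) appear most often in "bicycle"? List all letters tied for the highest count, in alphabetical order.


Word: "bicycle"
Letter counts:
  'b': 1
  'c': 2
  'e': 1
  'i': 1
  'l': 1
  'y': 1
Maximum count = 2
Most frequent = 'c' (2 times each)


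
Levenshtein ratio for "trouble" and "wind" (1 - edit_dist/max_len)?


Word 1: "trouble" (length 7)
Word 2: "wind" (length 4)
One optimal edit sequence:
  1. delete 't'  (+1)
  2. delete 'r'  (+1)
  3. delete 'o'  (+1)
  4. substitute 'u' -> 'w'  (+1)
  5. substitute 'b' -> 'i'  (+1)
  6. substitute 'l' -> 'n'  (+1)
  7. substitute 'e' -> 'd'  (+1)
Edit distance = 7
Max length = max(7, 4) = 7
Similarity = 1 - 7/7
= 0.0000


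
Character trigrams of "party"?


Word: "party" (length 5)
Number of trigrams = 5 - 3 + 1 = 3
  Position 0: "par"
  Position 1: "art"
  Position 2: "rty"
Trigrams = "par", "art", "rty"


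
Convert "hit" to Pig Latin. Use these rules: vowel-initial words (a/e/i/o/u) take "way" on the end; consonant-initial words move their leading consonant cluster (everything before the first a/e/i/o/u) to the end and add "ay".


Word: "hit"
Starts with consonant(s) → move to end, add 'ay'
Consonant cluster: "h"
Pig Latin = "ithay"


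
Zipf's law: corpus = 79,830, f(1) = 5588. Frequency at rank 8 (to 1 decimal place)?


Zipf's law: f(r) = f(1) / r
f(1) = 5588
f(8) = 5588 / 8
= 698.5 occurrences


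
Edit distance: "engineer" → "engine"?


Word 1: "engineer" (length 8)
Word 2: "engine" (length 6)
One optimal edit sequence (insert/delete/substitute each cost 1):
  1. keep 'e'
  2. keep 'n'
  3. keep 'g'
  4. keep 'i'
  5. keep 'n'
  6. delete 'e'  (+1)
  7. keep 'e'
  8. delete 'r'  (+1)
Total edit operations: 2
Edit distance = 2


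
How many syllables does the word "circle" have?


Word: "circle"
Syllable breakdown: cir | cle
Counting: 2 parts
= 2 syllables


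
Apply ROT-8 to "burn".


Word: "burn"
Shift: 8
Each letter → (letter + shift) mod 26:
  'b' (1) + 8 = 9 → 'j'
  'u' (20) + 8 = 2 → 'c'
  'r' (17) + 8 = 25 → 'z'
  'n' (13) + 8 = 21 → 'v'
Result = "jczv"


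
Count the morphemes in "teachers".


Word: "teachers"
Morphemes: teach | -er | -s
Each morpheme carries meaning
= 3 morphemes


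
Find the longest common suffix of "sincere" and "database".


Word 1: "sincere"
Word 2: "database"
Comparing from end:
  Pos -1: 'e' == 'e'
  Pos -2: 'r' != 's' (stop)
LCS = "e" (length 1)


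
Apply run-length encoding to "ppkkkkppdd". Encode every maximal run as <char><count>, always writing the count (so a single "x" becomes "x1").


String: "ppkkkkppdd"
Scanning for consecutive runs:
  'p' x 2
  'k' x 4
  'p' x 2
  'd' x 2
RLE = "p2k4p2d2"


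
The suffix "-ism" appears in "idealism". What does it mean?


Suffix: -ism
Example: idealism = ideal + -ism
Meaning = belief / practice


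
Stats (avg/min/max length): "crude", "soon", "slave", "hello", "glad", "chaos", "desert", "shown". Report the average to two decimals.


Lengths: "crude"=5, "soon"=4, "slave"=5, "hello"=5, "glad"=4, "chaos"=5, "desert"=6, "shown"=5
Sum = 39, Count = 8
Average = 39/8 = 4.88
= avg=4.88, min=4, max=6


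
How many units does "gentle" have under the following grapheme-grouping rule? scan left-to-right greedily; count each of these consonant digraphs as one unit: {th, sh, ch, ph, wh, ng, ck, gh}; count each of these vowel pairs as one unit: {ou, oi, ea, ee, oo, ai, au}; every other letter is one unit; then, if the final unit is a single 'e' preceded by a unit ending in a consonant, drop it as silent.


Word: "gentle" (6 letters)
Left-to-right scan:
  [1] 'g' (letter)
  [2] 'e' (letter)
  [3] 'n' (letter)
  [4] 't' (letter)
  [5] 'l' (letter)
  [6] 'e' (letter)
Units from scan: 6
Final unit is 'e' after a consonant -> drop as silent (-1)
Sound units = 5 units


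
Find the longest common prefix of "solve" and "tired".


Word 1: "solve"
Word 2: "tired"
Comparing from start:
  Pos 0: 's' != 't' (stop)
LCP = "" (length 0)


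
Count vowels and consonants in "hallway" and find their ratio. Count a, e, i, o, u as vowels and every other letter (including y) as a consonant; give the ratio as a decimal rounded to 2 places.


Word: "hallway"
Vowels (a,e,i,o,u): 2
Consonants: 5
Ratio = 2/5
= 0.40


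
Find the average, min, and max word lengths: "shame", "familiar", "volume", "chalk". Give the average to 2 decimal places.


Lengths: "shame"=5, "familiar"=8, "volume"=6, "chalk"=5
Sum = 24, Count = 4
Average = 24/4 = 6.00
= avg=6.00, min=5, max=8


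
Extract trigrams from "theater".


Word: "theater" (length 7)
Number of trigrams = 7 - 3 + 1 = 5
  Position 0: "the"
  Position 1: "hea"
  Position 2: "eat"
  Position 3: "ate"
  Position 4: "ter"
Trigrams = "the", "hea", "eat", "ate", "ter"


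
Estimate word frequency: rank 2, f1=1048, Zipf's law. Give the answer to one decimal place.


Zipf's law: f(r) = f(1) / r
f(1) = 1048
f(2) = 1048 / 2
= 524.0 occurrences


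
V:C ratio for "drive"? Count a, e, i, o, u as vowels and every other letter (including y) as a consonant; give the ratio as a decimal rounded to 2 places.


Word: "drive"
Vowels (a,e,i,o,u): 2
Consonants: 3
Ratio = 2/3
= 0.67


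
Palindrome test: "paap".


Word: "paap"
Reversed: "paap"
Forward == Backward? paap == paap
Palindrome = Yes


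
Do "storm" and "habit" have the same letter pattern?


Pattern of "storm": [0, 1, 2, 3, 4]
Pattern of "habit": [0, 1, 2, 3, 4]
Patterns match
Same pattern = Yes


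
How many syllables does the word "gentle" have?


Word: "gentle"
Syllable breakdown: gen / tle
Counting: 2 parts
= 2 syllables


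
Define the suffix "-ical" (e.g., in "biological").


Suffix: -ical
As in: biological -> biology + -ical, with a spelling change
Meaning = relating to


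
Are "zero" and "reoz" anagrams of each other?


Word 1: "zero" → sorted: eorz
Word 2: "reoz" → sorted: eorz
Same letters? eorz == eorz
Anagram = Yes


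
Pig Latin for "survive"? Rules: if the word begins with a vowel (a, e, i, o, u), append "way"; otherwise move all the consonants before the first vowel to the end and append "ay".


Word: "survive"
Starts with consonant(s) → move to end, add 'ay'
Consonant cluster: "s"
Pig Latin = "urvivesay"


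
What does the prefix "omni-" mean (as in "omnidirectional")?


Prefix: omni-
As in: omnidirectional -> omni- + directional
Meaning = all


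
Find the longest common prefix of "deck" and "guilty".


Word 1: "deck"
Word 2: "guilty"
Comparing from start:
  Pos 0: 'd' != 'g' (stop)
LCP = "" (length 0)


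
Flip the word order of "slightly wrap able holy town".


Original: "slightly wrap able holy town"
Words (1..n): slightly | wrap | able | holy | town
Reversed (n..1): town | holy | able | wrap | slightly
Result = "town holy able wrap slightly"


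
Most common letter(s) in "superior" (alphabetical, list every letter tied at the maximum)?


Word: "superior"
Letter counts:
  'e': 1
  'i': 1
  'o': 1
  'p': 1
  'r': 2
  's': 1
  'u': 1
Maximum count = 2
Most frequent = 'r' (2 times each)


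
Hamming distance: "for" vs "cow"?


Comparing character by character (same length = 3):
  Pos 0: 'f' vs 'c' !=
  Pos 1: 'o' vs 'o' =
  Pos 2: 'r' vs 'w' !=
Hamming distance = 2


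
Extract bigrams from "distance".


Word: "distance" (length 8)
Number of bigrams = 8 - 2 + 1 = 7
  Position 0: "di"
  Position 1: "is"
  Position 2: "st"
  Position 3: "ta"
  Position 4: "an"
  Position 5: "nc"
  Position 6: "ce"
Bigrams = "di", "is", "st", "ta", "an", "nc", "ce"


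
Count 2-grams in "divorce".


Word: "divorce" (length 7)
Number of 2-grams = length - 2 + 1 = 7 - 2 + 1
= 6


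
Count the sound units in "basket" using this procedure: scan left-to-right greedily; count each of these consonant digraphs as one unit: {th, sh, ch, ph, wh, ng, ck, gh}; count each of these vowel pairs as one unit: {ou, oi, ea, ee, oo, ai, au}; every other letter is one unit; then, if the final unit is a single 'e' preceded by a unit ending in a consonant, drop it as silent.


Word: "basket" (6 letters)
Left-to-right scan:
  1. 'b' (letter)
  2. 'a' (letter)
  3. 's' (letter)
  4. 'k' (letter)
  5. 'e' (letter)
  6. 't' (letter)
Units from scan: 6
Sound units = 6 units


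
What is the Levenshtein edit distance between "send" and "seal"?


Word 1: "send" (length 4)
Word 2: "seal" (length 4)
One optimal edit sequence (insert/delete/substitute each cost 1):
  1. keep 's'
  2. keep 'e'
  3. substitute 'n' -> 'a'  (+1)
  4. substitute 'd' -> 'l'  (+1)
Total edit operations: 2
Edit distance = 2


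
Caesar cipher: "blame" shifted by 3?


Word: "blame"
Shift: 3
Each letter → (letter + shift) mod 26:
  'b' (1) + 3 = 4 → 'e'
  'l' (11) + 3 = 14 → 'o'
  'a' (0) + 3 = 3 → 'd'
  'm' (12) + 3 = 15 → 'p'
  'e' (4) + 3 = 7 → 'h'
Result = "eodph"


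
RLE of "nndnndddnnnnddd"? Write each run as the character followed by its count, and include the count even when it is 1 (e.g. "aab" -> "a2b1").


String: "nndnndddnnnnddd"
Scanning for consecutive runs:
  'n' x 2
  'd' x 1
  'n' x 2
  'd' x 3
  'n' x 4
  'd' x 3
RLE = "n2d1n2d3n4d3"


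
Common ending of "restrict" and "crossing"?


Word 1: "restrict"
Word 2: "crossing"
Comparing from end:
  Pos -1: 't' != 'g' (stop)
LCS = "" (length 0)


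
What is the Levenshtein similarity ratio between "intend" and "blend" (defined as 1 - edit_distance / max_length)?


Word 1: "intend" (length 6)
Word 2: "blend" (length 5)
One optimal edit sequence:
  1. delete 'i'  (+1)
  2. substitute 'n' -> 'b'  (+1)
  3. substitute 't' -> 'l'  (+1)
  4. keep 'e'
  5. keep 'n'
  6. keep 'd'
Edit distance = 3
Max length = max(6, 5) = 6
Similarity = 1 - 3/6
= 0.5000


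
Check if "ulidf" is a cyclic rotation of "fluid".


Word: "fluid", Candidate: "ulidf"
Method: check if candidate is substring of word+word
"fluidfluid" contains "ulidf"? No
Is rotation = No


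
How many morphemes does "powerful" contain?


Word: "powerful"
Morphemes: power | -ful
Each morpheme carries meaning
= 2 morphemes


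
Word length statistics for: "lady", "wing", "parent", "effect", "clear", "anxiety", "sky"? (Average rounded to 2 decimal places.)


Lengths: "lady"=4, "wing"=4, "parent"=6, "effect"=6, "clear"=5, "anxiety"=7, "sky"=3
Sum = 35, Count = 7
Average = 35/7 = 5.00
= avg=5.00, min=3, max=7


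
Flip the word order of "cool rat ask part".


Original: "cool rat ask part"
Words (1..n): cool | rat | ask | part
Reversed (n..1): part | ask | rat | cool
Result = "part ask rat cool"


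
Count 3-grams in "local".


Word: "local" (length 5)
Number of 3-grams = length - 3 + 1 = 5 - 3 + 1
= 3


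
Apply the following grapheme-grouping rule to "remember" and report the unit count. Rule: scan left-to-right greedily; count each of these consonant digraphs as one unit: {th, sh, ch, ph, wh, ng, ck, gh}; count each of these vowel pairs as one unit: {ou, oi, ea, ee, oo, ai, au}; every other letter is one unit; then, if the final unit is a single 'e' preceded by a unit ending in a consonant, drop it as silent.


Word: "remember" (8 letters)
Left-to-right scan:
  1. 'r' (letter)
  2. 'e' (letter)
  3. 'm' (letter)
  4. 'e' (letter)
  5. 'm' (letter)
  6. 'b' (letter)
  7. 'e' (letter)
  8. 'r' (letter)
Units from scan: 8
Sound units = 8 units


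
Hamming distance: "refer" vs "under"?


Comparing character by character (same length = 5):
  Pos 0: 'r' vs 'u' !=
  Pos 1: 'e' vs 'n' !=
  Pos 2: 'f' vs 'd' !=
  Pos 3: 'e' vs 'e' =
  Pos 4: 'r' vs 'r' =
Hamming distance = 3


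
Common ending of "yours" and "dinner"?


Word 1: "yours"
Word 2: "dinner"
Comparing from end:
  Pos -1: 's' != 'r' (stop)
LCS = "" (length 0)


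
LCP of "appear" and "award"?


Word 1: "appear"
Word 2: "award"
Comparing from start:
  Pos 0: 'a' == 'a'
  Pos 1: 'p' != 'w' (stop)
LCP = "a" (length 1)


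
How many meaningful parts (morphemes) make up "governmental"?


Word: "governmental"
Morphemes: govern | -ment | -al
Each morpheme carries meaning
= 3 morphemes


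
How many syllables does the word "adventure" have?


Word: "adventure"
Syllable breakdown: ad | ven | ture
Counting: 3 parts
= 3 syllables


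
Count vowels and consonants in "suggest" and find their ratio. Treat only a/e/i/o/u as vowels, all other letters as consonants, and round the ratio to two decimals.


Word: "suggest"
Vowels (a,e,i,o,u): 2
Consonants: 5
Ratio = 2/5
= 0.40


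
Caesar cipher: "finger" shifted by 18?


Word: "finger"
Shift: 18
Each letter → (letter + shift) mod 26:
  'f' (5) + 18 = 23 → 'x'
  'i' (8) + 18 = 0 → 'a'
  'n' (13) + 18 = 5 → 'f'
  'g' (6) + 18 = 24 → 'y'
  'e' (4) + 18 = 22 → 'w'
  'r' (17) + 18 = 9 → 'j'
Result = "xafywj"


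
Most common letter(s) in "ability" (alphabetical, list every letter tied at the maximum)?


Word: "ability"
Letter counts:
  'a': 1
  'b': 1
  'i': 2
  'l': 1
  't': 1
  'y': 1
Maximum count = 2
Most frequent = 'i' (2 times each)


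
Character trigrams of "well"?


Word: "well" (length 4)
Number of trigrams = 4 - 3 + 1 = 2
  Position 0: "wel"
  Position 1: "ell"
Trigrams = "wel", "ell"


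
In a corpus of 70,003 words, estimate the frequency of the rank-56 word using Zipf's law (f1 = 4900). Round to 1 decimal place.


Zipf's law: f(r) = f(1) / r
f(1) = 4900
f(56) = 4900 / 56
= 87.5 occurrences


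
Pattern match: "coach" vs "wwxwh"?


Pattern of "coach": [0, 1, 2, 0, 3]
Pattern of "wwxwh": [0, 0, 1, 0, 2]
Patterns do not match
Same pattern = No


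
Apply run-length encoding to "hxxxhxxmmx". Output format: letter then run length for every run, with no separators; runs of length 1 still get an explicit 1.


String: "hxxxhxxmmx"
Scanning for consecutive runs:
  'h' x 1
  'x' x 3
  'h' x 1
  'x' x 2
  'm' x 2
  'x' x 1
RLE = "h1x3h1x2m2x1"


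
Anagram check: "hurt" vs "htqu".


Word 1: "hurt" → sorted: hrtu
Word 2: "htqu" → sorted: hqtu
Same letters? hrtu != hqtu
Anagram = No


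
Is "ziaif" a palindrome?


Word: "ziaif"
Reversed: "fiaiz"
Forward == Backward? ziaif != fiaiz
Palindrome = No


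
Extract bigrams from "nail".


Word: "nail" (length 4)
Number of bigrams = 4 - 2 + 1 = 3
  Position 0: "na"
  Position 1: "ai"
  Position 2: "il"
Bigrams = "na", "ai", "il"


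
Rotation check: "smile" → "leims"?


Word: "smile", Candidate: "leims"
Method: check if candidate is substring of word+word
"smilesmile" contains "leims"? No
Is rotation = No


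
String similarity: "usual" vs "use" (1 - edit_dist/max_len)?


Word 1: "usual" (length 5)
Word 2: "use" (length 3)
One optimal edit sequence:
  1. keep 'u'
  2. keep 's'
  3. delete 'u'  (+1)
  4. delete 'a'  (+1)
  5. substitute 'l' -> 'e'  (+1)
Edit distance = 3
Max length = max(5, 3) = 5
Similarity = 1 - 3/5
= 0.4000


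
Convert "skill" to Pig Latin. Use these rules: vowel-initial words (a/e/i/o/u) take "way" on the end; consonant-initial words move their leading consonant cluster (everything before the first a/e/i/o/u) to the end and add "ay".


Word: "skill"
Starts with consonant(s) → move to end, add 'ay'
Consonant cluster: "sk"
Pig Latin = "illskay"


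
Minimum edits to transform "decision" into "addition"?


Word 1: "decision" (length 8)
Word 2: "addition" (length 8)
One optimal edit sequence (insert/delete/substitute each cost 1):
  1. substitute 'd' -> 'a'  (+1)
  2. substitute 'e' -> 'd'  (+1)
  3. substitute 'c' -> 'd'  (+1)
  4. keep 'i'
  5. substitute 's' -> 't'  (+1)
  6. keep 'i'
  7. keep 'o'
  8. keep 'n'
Total edit operations: 4
Edit distance = 4


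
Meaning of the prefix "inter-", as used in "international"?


Prefix: inter-
Example: international (inter- + national)
Meaning = between


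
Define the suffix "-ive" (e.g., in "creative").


Suffix: -ive
Example: creative (create + -ive, with a spelling change)
Meaning = tending to
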